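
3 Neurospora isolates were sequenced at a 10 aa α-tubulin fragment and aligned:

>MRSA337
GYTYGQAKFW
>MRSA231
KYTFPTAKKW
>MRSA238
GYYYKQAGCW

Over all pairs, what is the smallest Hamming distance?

4

Pairwise Hamming distances:
  MRSA337 vs MRSA231: 5
  MRSA337 vs MRSA238: 4
  MRSA231 vs MRSA238: 7
The smallest is 4, between MRSA337 and MRSA238.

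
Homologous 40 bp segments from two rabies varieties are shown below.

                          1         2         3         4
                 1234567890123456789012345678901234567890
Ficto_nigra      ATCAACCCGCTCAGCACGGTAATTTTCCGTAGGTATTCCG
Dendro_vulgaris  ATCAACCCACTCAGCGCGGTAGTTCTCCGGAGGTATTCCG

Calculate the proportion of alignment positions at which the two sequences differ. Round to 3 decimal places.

0.125

Mismatches occur at site 9 (G/A), site 16 (A/G), site 22 (A/G), site 25 (T/C), site 30 (T/G).
There are 5 differences over 40 sites, so p = 5/40 = 0.125.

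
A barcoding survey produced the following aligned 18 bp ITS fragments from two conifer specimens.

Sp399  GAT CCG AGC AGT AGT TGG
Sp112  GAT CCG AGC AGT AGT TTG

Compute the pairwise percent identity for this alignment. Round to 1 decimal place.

94.4%

Differing sites — 17:G/T.
17 of the 18 sites match, so the percent identity is 17/18 × 100 = 94.4%.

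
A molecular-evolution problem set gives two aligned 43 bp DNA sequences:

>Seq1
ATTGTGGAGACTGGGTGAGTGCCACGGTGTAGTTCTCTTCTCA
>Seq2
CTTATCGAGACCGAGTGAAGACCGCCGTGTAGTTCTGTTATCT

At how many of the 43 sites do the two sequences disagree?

The sequences differ at positions 1 (A/C), 4 (G/A), 6 (G/C), 12 (T/C), 14 (G/A), 19 (G/A), 20 (T/G), 21 (G/A), 24 (A/G), 26 (G/C), 37 (C/G), 40 (C/A), 43 (A/T).
That gives 13 mismatches out of 43 aligned sites, so the Hamming distance is 13.

13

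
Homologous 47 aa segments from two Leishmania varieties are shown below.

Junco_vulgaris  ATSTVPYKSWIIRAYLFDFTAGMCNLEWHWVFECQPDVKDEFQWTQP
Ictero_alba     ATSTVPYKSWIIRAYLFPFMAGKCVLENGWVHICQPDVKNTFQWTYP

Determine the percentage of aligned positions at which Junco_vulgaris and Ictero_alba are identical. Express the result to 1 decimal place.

Mismatches occur at site 18 (D→P), site 20 (T→M), site 23 (M→K), site 25 (N→V), site 28 (W→N), site 29 (H→G), site 32 (F→H), site 33 (E→I), site 40 (D→N), site 41 (E→T), site 46 (Q→Y).
36 of the 47 sites match, so the percent identity is 36/47 × 100 = 76.6%.

76.6%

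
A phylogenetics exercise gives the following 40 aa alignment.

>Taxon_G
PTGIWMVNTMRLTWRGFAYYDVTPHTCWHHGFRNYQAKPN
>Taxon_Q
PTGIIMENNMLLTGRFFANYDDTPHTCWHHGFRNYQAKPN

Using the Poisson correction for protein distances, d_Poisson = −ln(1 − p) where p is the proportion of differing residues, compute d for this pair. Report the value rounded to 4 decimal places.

0.2231

The sequences differ at positions 5 (W/I), 7 (V/E), 9 (T/N), 11 (R/L), 14 (W/G), 16 (G/F), 19 (Y/N), 22 (V/D).
p = 8/40 = 0.200000.
d = −ln(1 − 0.200000) = −ln(0.800000) = 0.2231.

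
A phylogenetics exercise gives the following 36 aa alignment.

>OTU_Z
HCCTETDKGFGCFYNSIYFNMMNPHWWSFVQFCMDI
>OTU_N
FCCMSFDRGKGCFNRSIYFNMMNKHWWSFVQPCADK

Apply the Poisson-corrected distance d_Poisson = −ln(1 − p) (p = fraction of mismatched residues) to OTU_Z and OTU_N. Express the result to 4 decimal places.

0.4055

Differing sites — 1:H/F; 4:T/M; 5:E/S; 6:T/F; 8:K/R; 10:F/K; 14:Y/N; 15:N/R; 24:P/K; 32:F/P; 34:M/A; 36:I/K.
p = 12/36 = 0.333333.
d = −ln(1 − 0.333333) = −ln(0.666667) = 0.4055.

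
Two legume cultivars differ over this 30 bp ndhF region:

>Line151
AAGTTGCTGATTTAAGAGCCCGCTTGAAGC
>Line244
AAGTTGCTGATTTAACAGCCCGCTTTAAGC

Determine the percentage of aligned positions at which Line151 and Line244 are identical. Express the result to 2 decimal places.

Differing sites — 16:G/C; 26:G/T.
28 of the 30 sites match, so the percent identity is 28/30 × 100 = 93.33%.

93.33%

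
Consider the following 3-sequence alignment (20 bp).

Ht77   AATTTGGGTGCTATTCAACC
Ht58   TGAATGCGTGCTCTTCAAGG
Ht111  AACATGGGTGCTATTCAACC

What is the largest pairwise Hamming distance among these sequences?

8

Pairwise Hamming distances:
  Ht77 vs Ht58: 8
  Ht77 vs Ht111: 2
  Ht58 vs Ht111: 7
The largest is 8, between Ht77 and Ht58.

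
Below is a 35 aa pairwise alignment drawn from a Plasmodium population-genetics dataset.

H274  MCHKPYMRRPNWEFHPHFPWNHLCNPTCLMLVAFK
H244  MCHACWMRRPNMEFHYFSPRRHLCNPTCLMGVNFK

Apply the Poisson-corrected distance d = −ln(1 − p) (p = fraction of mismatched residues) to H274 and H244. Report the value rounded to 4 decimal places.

Differing sites — 4:K/A; 5:P/C; 6:Y/W; 12:W/M; 16:P/Y; 17:H/F; 18:F/S; 20:W/R; 21:N/R; 31:L/G; 33:A/N.
p = 11/35 = 0.314286.
d = −ln(1 − 0.314286) = −ln(0.685714) = 0.3773.

0.3773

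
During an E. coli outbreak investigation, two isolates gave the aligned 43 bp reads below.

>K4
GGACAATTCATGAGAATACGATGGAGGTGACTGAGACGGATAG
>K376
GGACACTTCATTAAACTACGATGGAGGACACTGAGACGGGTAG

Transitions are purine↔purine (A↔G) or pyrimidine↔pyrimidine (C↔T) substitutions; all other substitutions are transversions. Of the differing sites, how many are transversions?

5

Differing sites — 6:A/C (Tv); 12:G/T (Tv); 14:G/A (Ti); 16:A/C (Tv); 28:T/A (Tv); 29:G/C (Tv); 40:A/G (Ti).
Of the 7 differences, 2 transitions and 5 transversions, so the answer is 5.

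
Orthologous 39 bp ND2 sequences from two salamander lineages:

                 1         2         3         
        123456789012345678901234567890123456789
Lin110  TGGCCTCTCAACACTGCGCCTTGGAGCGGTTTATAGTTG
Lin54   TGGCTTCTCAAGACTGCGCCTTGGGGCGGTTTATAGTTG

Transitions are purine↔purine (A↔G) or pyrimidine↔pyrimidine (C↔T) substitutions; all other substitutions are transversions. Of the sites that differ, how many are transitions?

Mismatches occur at site 5 (C↔T, transition), site 12 (C↔G, transversion), site 25 (A↔G, transition).
Of the 3 differences, 2 transitions and 1 transversion, so the answer is 2.

2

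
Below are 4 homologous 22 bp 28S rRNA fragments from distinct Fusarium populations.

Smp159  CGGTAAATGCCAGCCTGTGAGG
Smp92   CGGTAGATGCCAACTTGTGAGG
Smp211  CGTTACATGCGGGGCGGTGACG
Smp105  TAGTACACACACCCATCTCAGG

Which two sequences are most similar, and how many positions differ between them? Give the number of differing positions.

3

Pairwise Hamming distances:
  Smp159 vs Smp92: 3
  Smp159 vs Smp211: 7
  Smp159 vs Smp105: 11
  Smp92 vs Smp211: 9
  Smp92 vs Smp105: 11
  Smp211 vs Smp105: 14
The smallest is 3, between Smp159 and Smp92.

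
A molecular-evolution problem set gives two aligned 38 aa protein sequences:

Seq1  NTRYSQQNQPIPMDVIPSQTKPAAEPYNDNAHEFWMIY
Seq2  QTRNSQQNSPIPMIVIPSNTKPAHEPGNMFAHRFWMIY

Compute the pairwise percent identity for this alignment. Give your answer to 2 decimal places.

The sequences differ at positions 1 (N/Q), 4 (Y/N), 9 (Q/S), 14 (D/I), 19 (Q/N), 24 (A/H), 27 (Y/G), 29 (D/M), 30 (N/F), 33 (E/R).
28 of the 38 sites match, so the percent identity is 28/38 × 100 = 73.68%.

73.68%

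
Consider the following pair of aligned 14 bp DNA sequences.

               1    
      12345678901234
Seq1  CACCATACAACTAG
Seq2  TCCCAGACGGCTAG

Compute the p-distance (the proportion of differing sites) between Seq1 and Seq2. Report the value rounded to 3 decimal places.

Differing sites — 1:C/T; 2:A/C; 6:T/G; 9:A/G; 10:A/G.
There are 5 differences over 14 sites, so p = 5/14 = 0.357.

0.357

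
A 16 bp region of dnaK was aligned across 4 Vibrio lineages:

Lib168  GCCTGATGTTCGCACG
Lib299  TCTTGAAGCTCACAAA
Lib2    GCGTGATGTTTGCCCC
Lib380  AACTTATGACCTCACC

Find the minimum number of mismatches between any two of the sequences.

Pairwise Hamming distances:
  Lib168 vs Lib299: 7
  Lib168 vs Lib2: 4
  Lib168 vs Lib380: 7
  Lib299 vs Lib2: 9
  Lib299 vs Lib380: 10
  Lib2 vs Lib380: 9
The smallest is 4, between Lib168 and Lib2.

4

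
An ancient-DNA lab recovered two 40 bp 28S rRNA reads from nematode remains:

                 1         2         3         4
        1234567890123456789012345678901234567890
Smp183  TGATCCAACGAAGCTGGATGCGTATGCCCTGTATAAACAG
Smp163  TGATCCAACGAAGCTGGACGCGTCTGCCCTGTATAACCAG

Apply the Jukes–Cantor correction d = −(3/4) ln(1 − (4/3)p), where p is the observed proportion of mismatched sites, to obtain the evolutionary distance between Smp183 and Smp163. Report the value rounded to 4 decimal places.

Mismatches occur at site 19 (T↔C), site 24 (A↔C), site 37 (A↔C).
p = 3/40 = 0.075000.
d = −0.75 · ln(1 − (4/3)·0.075000) = −0.75 · ln(0.900000) = −0.75 · (-0.105361) = 0.0790.

0.0790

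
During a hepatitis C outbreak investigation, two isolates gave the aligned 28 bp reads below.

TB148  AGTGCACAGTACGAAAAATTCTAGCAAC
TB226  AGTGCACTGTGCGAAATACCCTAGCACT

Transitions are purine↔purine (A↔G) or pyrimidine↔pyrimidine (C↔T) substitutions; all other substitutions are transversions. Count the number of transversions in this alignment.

3

The sequences differ at positions 8 (A/T, transversion), 11 (A/G, transition), 17 (A/T, transversion), 19 (T/C, transition), 20 (T/C, transition), 27 (A/C, transversion), 28 (C/T, transition).
Of the 7 differences, 4 transitions and 3 transversions, so the answer is 3.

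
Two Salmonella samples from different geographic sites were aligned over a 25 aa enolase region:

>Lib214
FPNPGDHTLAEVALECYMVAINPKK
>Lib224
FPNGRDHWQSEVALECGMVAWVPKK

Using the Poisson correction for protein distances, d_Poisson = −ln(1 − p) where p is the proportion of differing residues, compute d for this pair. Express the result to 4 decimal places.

0.3857

The sequences differ at positions 4 (P/G), 5 (G/R), 8 (T/W), 9 (L/Q), 10 (A/S), 17 (Y/G), 21 (I/W), 22 (N/V).
p = 8/25 = 0.320000.
d = −ln(1 − 0.320000) = −ln(0.680000) = 0.3857.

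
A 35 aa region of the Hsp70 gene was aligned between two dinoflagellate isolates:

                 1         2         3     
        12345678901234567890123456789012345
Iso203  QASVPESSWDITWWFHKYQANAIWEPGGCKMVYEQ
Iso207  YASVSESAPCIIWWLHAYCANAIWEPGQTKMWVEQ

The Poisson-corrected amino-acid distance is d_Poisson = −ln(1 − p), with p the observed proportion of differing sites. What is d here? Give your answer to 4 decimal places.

0.4643

Differing sites — 1:Q/Y; 5:P/S; 8:S/A; 9:W/P; 10:D/C; 12:T/I; 15:F/L; 17:K/A; 19:Q/C; 28:G/Q; 29:C/T; 32:V/W; 33:Y/V.
p = 13/35 = 0.371429.
d = −ln(1 − 0.371429) = −ln(0.628571) = 0.4643.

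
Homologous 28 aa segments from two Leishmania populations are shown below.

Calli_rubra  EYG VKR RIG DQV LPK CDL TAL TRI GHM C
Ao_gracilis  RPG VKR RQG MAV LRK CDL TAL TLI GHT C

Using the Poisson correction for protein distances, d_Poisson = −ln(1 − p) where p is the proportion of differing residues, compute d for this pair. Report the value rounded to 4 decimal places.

The sequences differ at positions 1 (E/R), 2 (Y/P), 8 (I/Q), 10 (D/M), 11 (Q/A), 14 (P/R), 23 (R/L), 27 (M/T).
p = 8/28 = 0.285714.
d = −ln(1 − 0.285714) = −ln(0.714286) = 0.3365.

0.3365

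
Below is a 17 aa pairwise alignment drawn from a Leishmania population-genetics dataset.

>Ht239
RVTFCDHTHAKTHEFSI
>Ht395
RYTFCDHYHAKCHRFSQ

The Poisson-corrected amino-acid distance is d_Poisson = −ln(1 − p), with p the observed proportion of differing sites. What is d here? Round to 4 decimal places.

0.3483

Differing sites — 2:V/Y; 8:T/Y; 12:T/C; 14:E/R; 17:I/Q.
p = 5/17 = 0.294118.
d = −ln(1 − 0.294118) = −ln(0.705882) = 0.3483.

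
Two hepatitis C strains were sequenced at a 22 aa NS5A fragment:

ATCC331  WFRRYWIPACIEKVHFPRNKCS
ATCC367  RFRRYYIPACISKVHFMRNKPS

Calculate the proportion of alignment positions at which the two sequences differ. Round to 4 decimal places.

The sequences differ at positions 1 (W/R), 6 (W/Y), 12 (E/S), 17 (P/M), 21 (C/P).
There are 5 differences over 22 sites, so p = 5/22 = 0.2273.

0.2273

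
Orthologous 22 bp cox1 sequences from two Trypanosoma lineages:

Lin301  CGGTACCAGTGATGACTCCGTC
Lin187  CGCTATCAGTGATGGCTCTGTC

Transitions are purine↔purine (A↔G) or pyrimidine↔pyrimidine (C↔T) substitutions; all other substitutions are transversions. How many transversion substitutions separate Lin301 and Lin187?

1

The sequences differ at positions 3 (G/C, transversion), 6 (C/T, transition), 15 (A/G, transition), 19 (C/T, transition).
Of the 4 differences, 3 transitions and 1 transversion, so the answer is 1.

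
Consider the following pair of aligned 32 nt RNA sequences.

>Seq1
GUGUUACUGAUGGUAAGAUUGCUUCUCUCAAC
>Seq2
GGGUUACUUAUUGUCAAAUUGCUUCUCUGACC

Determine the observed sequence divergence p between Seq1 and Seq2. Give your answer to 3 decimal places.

0.219

The sequences differ at positions 2 (U/G), 9 (G/U), 12 (G/U), 15 (A/C), 17 (G/A), 29 (C/G), 31 (A/C).
There are 7 differences over 32 sites, so p = 7/32 = 0.219.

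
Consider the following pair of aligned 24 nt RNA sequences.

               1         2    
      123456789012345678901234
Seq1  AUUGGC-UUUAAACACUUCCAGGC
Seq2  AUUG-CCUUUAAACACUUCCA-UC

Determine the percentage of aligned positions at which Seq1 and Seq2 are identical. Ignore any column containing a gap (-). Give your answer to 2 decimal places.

Excluding the 3 gap columns leaves 21 comparable sites.
Differing sites — 23:G/U.
20 of the 21 comparable sites match, so the percent identity is 20/21 × 100 = 95.24%.

95.24%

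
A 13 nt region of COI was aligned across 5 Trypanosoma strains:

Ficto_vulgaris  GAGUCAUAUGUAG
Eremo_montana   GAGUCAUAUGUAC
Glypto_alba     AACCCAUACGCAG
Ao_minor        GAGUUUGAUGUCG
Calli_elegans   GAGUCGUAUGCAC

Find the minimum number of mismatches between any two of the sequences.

Pairwise Hamming distances:
  Ficto_vulgaris vs Eremo_montana: 1
  Ficto_vulgaris vs Glypto_alba: 5
  Ficto_vulgaris vs Ao_minor: 4
  Ficto_vulgaris vs Calli_elegans: 3
  Eremo_montana vs Glypto_alba: 6
  Eremo_montana vs Ao_minor: 5
  Eremo_montana vs Calli_elegans: 2
  Glypto_alba vs Ao_minor: 9
  Glypto_alba vs Calli_elegans: 6
  Ao_minor vs Calli_elegans: 6
The smallest is 1, between Ficto_vulgaris and Eremo_montana.

1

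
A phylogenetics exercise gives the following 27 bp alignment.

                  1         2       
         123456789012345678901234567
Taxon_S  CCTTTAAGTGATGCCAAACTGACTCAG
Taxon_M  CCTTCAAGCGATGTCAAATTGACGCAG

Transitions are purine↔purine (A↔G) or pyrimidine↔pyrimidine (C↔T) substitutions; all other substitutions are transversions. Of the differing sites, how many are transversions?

The sequences differ at positions 5 (T/C, transition), 9 (T/C, transition), 14 (C/T, transition), 19 (C/T, transition), 24 (T/G, transversion).
Of the 5 differences, 4 transitions and 1 transversion, so the answer is 1.

1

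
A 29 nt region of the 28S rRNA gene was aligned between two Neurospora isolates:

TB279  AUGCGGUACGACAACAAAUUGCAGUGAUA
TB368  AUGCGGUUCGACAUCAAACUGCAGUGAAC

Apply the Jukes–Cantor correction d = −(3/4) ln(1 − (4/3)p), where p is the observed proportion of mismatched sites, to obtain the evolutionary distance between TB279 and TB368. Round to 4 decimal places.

0.1959

Mismatches occur at site 8 (A→U), site 14 (A→U), site 19 (U→C), site 28 (U→A), site 29 (A→C).
p = 5/29 = 0.172414.
d = −0.75 · ln(1 − (4/3)·0.172414) = −0.75 · ln(0.770115) = −0.75 · (-0.261215) = 0.1959.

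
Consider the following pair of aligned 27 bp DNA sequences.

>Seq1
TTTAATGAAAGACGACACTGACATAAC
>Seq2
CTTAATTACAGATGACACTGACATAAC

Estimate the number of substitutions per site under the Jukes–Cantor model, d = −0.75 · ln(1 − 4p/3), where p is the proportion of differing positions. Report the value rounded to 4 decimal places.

0.1650

Differing sites — 1:T/C; 7:G/T; 9:A/C; 13:C/T.
p = 4/27 = 0.148148.
d = −0.75 · ln(1 − (4/3)·0.148148) = −0.75 · ln(0.802469) = −0.75 · (-0.220062) = 0.1650.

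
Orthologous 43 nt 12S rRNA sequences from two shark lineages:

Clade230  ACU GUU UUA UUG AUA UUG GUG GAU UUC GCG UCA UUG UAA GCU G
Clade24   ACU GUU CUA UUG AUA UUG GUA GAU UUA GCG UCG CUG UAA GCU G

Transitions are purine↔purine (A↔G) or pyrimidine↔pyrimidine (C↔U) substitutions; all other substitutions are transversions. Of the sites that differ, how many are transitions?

4

Differing sites — 7:U/C (Ti); 21:G/A (Ti); 27:C/A (Tv); 33:A/G (Ti); 34:U/C (Ti).
Of the 5 differences, 4 transitions and 1 transversion, so the answer is 4.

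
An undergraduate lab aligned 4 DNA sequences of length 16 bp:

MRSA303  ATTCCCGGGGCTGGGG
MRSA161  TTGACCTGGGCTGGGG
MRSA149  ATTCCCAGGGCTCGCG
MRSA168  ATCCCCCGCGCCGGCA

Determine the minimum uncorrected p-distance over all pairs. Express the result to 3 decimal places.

Pairwise Hamming distances:
  MRSA303 vs MRSA161: 4
  MRSA303 vs MRSA149: 3
  MRSA303 vs MRSA168: 6
  MRSA161 vs MRSA149: 6
  MRSA161 vs MRSA168: 8
  MRSA149 vs MRSA168: 6
The smallest is 3 mismatches, between MRSA303 and MRSA149; p = 3/16 = 0.188.

0.188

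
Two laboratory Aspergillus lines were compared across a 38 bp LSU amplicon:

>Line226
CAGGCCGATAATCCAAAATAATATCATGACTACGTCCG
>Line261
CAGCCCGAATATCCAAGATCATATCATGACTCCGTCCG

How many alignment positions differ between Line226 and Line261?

The sequences differ at positions 4 (G/C), 9 (T/A), 10 (A/T), 17 (A/G), 20 (A/C), 32 (A/C).
That gives 6 mismatches out of 38 aligned sites, so the Hamming distance is 6.

6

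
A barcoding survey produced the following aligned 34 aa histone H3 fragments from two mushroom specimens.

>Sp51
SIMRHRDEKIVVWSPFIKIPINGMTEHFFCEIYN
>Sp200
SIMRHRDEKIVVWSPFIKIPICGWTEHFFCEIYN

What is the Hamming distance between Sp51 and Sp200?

2

Mismatches occur at site 22 (N↔C), site 24 (M↔W).
That gives 2 mismatches out of 34 aligned sites, so the Hamming distance is 2.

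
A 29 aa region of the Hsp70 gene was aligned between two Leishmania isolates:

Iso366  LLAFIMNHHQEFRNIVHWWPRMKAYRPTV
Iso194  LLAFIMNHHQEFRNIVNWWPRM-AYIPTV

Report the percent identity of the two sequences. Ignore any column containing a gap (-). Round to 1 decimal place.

92.9%

Excluding the 1 gap column leaves 28 comparable sites.
Differing sites — 17:H/N; 26:R/I.
26 of the 28 comparable sites match, so the percent identity is 26/28 × 100 = 92.9%.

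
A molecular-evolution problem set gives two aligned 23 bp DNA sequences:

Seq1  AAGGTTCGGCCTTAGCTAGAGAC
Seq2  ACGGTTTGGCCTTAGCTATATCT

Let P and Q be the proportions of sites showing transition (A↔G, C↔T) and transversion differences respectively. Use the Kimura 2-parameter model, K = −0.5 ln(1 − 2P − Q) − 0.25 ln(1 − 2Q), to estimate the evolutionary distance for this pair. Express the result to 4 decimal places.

0.3206

The sequences differ at positions 2 (A/C, transversion), 7 (C/T, transition), 19 (G/T, transversion), 21 (G/T, transversion), 22 (A/C, transversion), 23 (C/T, transition).
Of the 6 differences, 2 transitions and 4 transversions over 23 sites: P = 2/23 = 0.086957, Q = 4/23 = 0.173913.
d = −0.5·ln(0.652173) − 0.25·ln(0.652174) = −0.5·(-0.427445) − 0.25·(-0.427444) = 0.3206.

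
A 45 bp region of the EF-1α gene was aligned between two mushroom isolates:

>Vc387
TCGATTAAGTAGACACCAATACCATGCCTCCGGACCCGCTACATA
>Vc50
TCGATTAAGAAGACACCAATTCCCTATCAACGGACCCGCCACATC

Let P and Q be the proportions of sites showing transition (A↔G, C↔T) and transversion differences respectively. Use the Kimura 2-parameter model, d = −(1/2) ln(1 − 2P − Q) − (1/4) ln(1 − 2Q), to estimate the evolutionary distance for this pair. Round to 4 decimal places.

0.2326

The sequences differ at positions 10 (T/A, transversion), 21 (A/T, transversion), 24 (A/C, transversion), 26 (G/A, transition), 27 (C/T, transition), 29 (T/A, transversion), 30 (C/A, transversion), 40 (T/C, transition), 45 (A/C, transversion).
Of the 9 differences, 3 transitions and 6 transversions over 45 sites: P = 3/45 = 0.066667, Q = 6/45 = 0.133333.
d = −0.5·ln(0.733333) − 0.25·ln(0.733334) = −0.5·(-0.310155) − 0.25·(-0.310154) = 0.2326.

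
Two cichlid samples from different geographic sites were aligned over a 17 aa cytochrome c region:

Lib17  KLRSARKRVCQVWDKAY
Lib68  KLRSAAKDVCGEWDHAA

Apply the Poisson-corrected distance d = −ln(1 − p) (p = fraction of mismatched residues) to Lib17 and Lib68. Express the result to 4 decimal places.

Mismatches occur at site 6 (R→A), site 8 (R→D), site 11 (Q→G), site 12 (V→E), site 15 (K→H), site 17 (Y→A).
p = 6/17 = 0.352941.
d = −ln(1 − 0.352941) = −ln(0.647059) = 0.4353.

0.4353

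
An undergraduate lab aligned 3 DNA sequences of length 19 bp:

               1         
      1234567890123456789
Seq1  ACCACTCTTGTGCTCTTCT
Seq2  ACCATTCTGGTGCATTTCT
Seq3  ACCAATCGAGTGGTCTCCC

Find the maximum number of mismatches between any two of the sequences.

Pairwise Hamming distances:
  Seq1 vs Seq2: 4
  Seq1 vs Seq3: 6
  Seq2 vs Seq3: 8
The largest is 8, between Seq2 and Seq3.

8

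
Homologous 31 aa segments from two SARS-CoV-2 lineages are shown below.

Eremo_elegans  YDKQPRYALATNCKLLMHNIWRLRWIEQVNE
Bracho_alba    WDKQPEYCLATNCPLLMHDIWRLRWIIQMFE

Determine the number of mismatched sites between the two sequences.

Mismatches occur at site 1 (Y→W), site 6 (R→E), site 8 (A→C), site 14 (K→P), site 19 (N→D), site 27 (E→I), site 29 (V→M), site 30 (N→F).
That gives 8 mismatches out of 31 aligned sites, so the Hamming distance is 8.

8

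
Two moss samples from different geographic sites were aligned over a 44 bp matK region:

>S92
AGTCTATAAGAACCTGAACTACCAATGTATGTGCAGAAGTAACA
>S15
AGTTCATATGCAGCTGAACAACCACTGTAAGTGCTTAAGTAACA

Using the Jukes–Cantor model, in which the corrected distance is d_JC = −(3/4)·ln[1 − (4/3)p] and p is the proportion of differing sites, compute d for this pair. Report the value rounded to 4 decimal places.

0.2708

Mismatches occur at site 4 (C→T), site 5 (T→C), site 9 (A→T), site 11 (A→C), site 13 (C→G), site 20 (T→A), site 25 (A→C), site 30 (T→A), site 35 (A→T), site 36 (G→T).
p = 10/44 = 0.227273.
d = −0.75 · ln(1 − (4/3)·0.227273) = −0.75 · ln(0.696969) = −0.75 · (-0.361014) = 0.2708.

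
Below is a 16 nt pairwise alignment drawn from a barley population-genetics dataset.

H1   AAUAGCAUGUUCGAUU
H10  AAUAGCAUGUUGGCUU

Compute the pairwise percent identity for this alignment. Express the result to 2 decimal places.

87.50%

Differing sites — 12:C/G; 14:A/C.
14 of the 16 sites match, so the percent identity is 14/16 × 100 = 87.50%.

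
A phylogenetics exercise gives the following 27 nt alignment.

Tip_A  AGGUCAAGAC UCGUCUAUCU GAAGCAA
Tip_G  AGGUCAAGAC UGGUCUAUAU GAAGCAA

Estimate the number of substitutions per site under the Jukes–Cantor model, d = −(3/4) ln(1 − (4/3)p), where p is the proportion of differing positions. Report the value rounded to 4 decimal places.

Differing sites — 12:C/G; 19:C/A.
p = 2/27 = 0.074074.
d = −0.75 · ln(1 − (4/3)·0.074074) = −0.75 · ln(0.901235) = −0.75 · (-0.103989) = 0.0780.

0.0780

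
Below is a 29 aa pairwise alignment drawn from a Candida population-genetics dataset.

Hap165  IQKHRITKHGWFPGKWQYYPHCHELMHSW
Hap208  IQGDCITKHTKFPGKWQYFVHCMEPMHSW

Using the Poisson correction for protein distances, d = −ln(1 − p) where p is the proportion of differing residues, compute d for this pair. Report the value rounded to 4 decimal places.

0.3716

Mismatches occur at site 3 (K/G), site 4 (H/D), site 5 (R/C), site 10 (G/T), site 11 (W/K), site 19 (Y/F), site 20 (P/V), site 23 (H/M), site 25 (L/P).
p = 9/29 = 0.310345.
d = −ln(1 − 0.310345) = −ln(0.689655) = 0.3716.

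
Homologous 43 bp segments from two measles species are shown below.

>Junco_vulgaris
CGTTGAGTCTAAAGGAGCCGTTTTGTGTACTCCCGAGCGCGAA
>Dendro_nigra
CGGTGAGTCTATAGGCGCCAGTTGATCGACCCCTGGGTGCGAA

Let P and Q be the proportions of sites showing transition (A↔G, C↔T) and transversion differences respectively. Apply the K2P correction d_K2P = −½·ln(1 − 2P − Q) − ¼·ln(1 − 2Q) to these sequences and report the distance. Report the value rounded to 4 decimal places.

0.3900

Differing sites — 3:T/G (Tv); 12:A/T (Tv); 16:A/C (Tv); 20:G/A (Ti); 21:T/G (Tv); 24:T/G (Tv); 25:G/A (Ti); 27:G/C (Tv); 28:T/G (Tv); 31:T/C (Ti); 34:C/T (Ti); 36:A/G (Ti); 38:C/T (Ti).
Of the 13 differences, 6 transitions and 7 transversions over 43 sites: P = 6/43 = 0.139535, Q = 7/43 = 0.162791.
d = −0.5·ln(0.558139) − 0.25·ln(0.674418) = −0.5·(-0.583147) − 0.25·(-0.393905) = 0.3900.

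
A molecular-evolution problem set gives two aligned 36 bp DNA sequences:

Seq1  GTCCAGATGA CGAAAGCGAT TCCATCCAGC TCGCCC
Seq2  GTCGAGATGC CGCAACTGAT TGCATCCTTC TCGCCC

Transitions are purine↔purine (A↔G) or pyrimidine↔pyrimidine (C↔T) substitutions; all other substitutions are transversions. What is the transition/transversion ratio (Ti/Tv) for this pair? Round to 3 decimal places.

The sequences differ at positions 4 (C/G, transversion), 10 (A/C, transversion), 13 (A/C, transversion), 16 (G/C, transversion), 17 (C/T, transition), 22 (C/G, transversion), 28 (A/T, transversion), 29 (G/T, transversion).
Of the 8 differences, 1 transition and 7 transversions, so Ti/Tv = 1/7 = 0.143.

0.143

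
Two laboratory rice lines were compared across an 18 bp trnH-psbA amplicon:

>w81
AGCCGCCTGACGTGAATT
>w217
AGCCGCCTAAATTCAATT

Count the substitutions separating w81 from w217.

4

Mismatches occur at site 9 (G/A), site 11 (C/A), site 12 (G/T), site 14 (G/C).
That gives 4 mismatches out of 18 aligned sites, so the Hamming distance is 4.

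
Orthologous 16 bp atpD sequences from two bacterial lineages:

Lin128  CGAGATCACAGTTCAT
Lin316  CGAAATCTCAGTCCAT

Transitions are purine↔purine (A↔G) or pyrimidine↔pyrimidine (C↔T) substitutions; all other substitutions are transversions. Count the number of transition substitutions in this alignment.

Differing sites — 4:G/A (Ti); 8:A/T (Tv); 13:T/C (Ti).
Of the 3 differences, 2 transitions and 1 transversion, so the answer is 2.

2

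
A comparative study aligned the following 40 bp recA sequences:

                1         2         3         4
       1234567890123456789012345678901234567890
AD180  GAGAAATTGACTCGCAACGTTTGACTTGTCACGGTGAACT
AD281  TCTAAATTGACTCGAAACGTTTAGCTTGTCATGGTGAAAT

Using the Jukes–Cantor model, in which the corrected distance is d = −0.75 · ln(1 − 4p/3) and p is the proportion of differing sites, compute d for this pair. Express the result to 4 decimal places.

Mismatches occur at site 1 (G/T), site 2 (A/C), site 3 (G/T), site 15 (C/A), site 23 (G/A), site 24 (A/G), site 32 (C/T), site 39 (C/A).
p = 8/40 = 0.200000.
d = −0.75 · ln(1 − (4/3)·0.200000) = −0.75 · ln(0.733333) = −0.75 · (-0.310155) = 0.2326.

0.2326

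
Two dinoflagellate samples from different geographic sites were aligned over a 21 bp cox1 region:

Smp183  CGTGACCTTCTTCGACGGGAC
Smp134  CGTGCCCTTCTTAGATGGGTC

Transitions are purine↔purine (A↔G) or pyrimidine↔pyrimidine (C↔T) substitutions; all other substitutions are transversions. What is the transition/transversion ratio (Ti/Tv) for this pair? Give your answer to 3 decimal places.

0.333

Differing sites — 5:A/C (Tv); 13:C/A (Tv); 16:C/T (Ti); 20:A/T (Tv).
Of the 4 differences, 1 transition and 3 transversions, so Ti/Tv = 1/3 = 0.333.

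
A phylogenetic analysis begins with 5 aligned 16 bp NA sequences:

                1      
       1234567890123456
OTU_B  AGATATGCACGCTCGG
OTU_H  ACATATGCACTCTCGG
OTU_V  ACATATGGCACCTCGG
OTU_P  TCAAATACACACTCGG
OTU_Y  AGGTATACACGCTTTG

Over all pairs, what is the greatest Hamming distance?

9

Pairwise Hamming distances:
  OTU_B vs OTU_H: 2
  OTU_B vs OTU_V: 5
  OTU_B vs OTU_P: 5
  OTU_B vs OTU_Y: 4
  OTU_H vs OTU_V: 4
  OTU_H vs OTU_P: 4
  OTU_H vs OTU_Y: 6
  OTU_V vs OTU_P: 7
  OTU_V vs OTU_Y: 9
  OTU_P vs OTU_Y: 7
The largest is 9, between OTU_V and OTU_Y.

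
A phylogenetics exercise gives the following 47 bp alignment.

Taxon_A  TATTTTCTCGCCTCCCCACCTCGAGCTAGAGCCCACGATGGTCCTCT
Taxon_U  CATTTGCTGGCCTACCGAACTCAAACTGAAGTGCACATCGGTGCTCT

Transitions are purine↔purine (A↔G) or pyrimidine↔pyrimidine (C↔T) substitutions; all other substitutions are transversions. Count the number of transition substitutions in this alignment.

8

Differing sites — 1:T/C (Ti); 6:T/G (Tv); 9:C/G (Tv); 14:C/A (Tv); 17:C/G (Tv); 19:C/A (Tv); 23:G/A (Ti); 25:G/A (Ti); 28:A/G (Ti); 29:G/A (Ti); 32:C/T (Ti); 33:C/G (Tv); 37:G/A (Ti); 38:A/T (Tv); 39:T/C (Ti); 43:C/G (Tv).
Of the 16 differences, 8 transitions and 8 transversions, so the answer is 8.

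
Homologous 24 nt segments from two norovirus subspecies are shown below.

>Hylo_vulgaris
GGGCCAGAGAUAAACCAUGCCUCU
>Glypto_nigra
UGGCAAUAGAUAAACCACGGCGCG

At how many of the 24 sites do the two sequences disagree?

7

The sequences differ at positions 1 (G/U), 5 (C/A), 7 (G/U), 18 (U/C), 20 (C/G), 22 (U/G), 24 (U/G).
That gives 7 mismatches out of 24 aligned sites, so the Hamming distance is 7.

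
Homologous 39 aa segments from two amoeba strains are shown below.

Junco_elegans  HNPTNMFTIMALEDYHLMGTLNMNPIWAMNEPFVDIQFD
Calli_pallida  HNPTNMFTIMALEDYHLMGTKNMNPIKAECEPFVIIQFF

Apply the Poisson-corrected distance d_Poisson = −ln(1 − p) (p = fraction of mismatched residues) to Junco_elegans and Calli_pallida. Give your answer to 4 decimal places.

Differing sites — 21:L/K; 27:W/K; 29:M/E; 30:N/C; 35:D/I; 39:D/F.
p = 6/39 = 0.153846.
d = −ln(1 − 0.153846) = −ln(0.846154) = 0.1671.

0.1671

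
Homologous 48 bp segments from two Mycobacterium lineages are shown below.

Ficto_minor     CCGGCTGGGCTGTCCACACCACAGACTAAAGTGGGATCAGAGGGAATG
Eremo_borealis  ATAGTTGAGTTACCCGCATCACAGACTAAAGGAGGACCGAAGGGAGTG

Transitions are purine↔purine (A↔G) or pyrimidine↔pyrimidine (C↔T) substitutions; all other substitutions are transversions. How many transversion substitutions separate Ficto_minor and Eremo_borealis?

Differing sites — 1:C/A (Tv); 2:C/T (Ti); 3:G/A (Ti); 5:C/T (Ti); 8:G/A (Ti); 10:C/T (Ti); 12:G/A (Ti); 13:T/C (Ti); 16:A/G (Ti); 19:C/T (Ti); 32:T/G (Tv); 33:G/A (Ti); 37:T/C (Ti); 39:A/G (Ti); 40:G/A (Ti); 46:A/G (Ti).
Of the 16 differences, 14 transitions and 2 transversions, so the answer is 2.

2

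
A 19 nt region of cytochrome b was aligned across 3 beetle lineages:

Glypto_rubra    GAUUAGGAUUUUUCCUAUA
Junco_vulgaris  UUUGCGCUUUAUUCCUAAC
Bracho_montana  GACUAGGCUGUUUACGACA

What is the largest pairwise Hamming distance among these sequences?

Pairwise Hamming distances:
  Glypto_rubra vs Junco_vulgaris: 9
  Glypto_rubra vs Bracho_montana: 6
  Junco_vulgaris vs Bracho_montana: 13
The largest is 13, between Junco_vulgaris and Bracho_montana.

13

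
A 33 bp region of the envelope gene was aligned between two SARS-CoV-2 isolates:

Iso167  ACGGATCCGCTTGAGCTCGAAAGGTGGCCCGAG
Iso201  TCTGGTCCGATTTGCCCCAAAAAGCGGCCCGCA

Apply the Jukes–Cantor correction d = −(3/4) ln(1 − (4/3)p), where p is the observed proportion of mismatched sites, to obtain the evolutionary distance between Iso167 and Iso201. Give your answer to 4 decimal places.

0.5587

Differing sites — 1:A/T; 3:G/T; 5:A/G; 10:C/A; 13:G/T; 14:A/G; 15:G/C; 17:T/C; 19:G/A; 23:G/A; 25:T/C; 32:A/C; 33:G/A.
p = 13/33 = 0.393939.
d = −0.75 · ln(1 − (4/3)·0.393939) = −0.75 · ln(0.474748) = −0.75 · (-0.744971) = 0.5587.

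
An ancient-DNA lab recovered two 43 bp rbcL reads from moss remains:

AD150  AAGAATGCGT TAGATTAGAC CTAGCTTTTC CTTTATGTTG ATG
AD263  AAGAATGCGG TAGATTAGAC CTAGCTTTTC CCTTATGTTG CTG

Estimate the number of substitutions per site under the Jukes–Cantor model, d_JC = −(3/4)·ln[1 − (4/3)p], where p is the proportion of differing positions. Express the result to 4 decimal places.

Mismatches occur at site 10 (T↔G), site 32 (T↔C), site 41 (A↔C).
p = 3/43 = 0.069767.
d = −0.75 · ln(1 − (4/3)·0.069767) = −0.75 · ln(0.906977) = −0.75 · (-0.097638) = 0.0732.

0.0732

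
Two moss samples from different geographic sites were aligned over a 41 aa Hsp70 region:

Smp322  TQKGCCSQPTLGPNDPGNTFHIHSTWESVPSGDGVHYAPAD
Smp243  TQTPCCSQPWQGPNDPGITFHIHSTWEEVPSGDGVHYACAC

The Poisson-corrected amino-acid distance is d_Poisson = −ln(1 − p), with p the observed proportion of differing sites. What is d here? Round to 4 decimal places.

0.2171

The sequences differ at positions 3 (K/T), 4 (G/P), 10 (T/W), 11 (L/Q), 18 (N/I), 28 (S/E), 39 (P/C), 41 (D/C).
p = 8/41 = 0.195122.
d = −ln(1 − 0.195122) = −ln(0.804878) = 0.2171.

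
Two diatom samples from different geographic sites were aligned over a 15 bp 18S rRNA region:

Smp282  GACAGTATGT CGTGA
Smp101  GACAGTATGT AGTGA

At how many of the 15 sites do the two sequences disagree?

1

A single mismatch occurs at site 11 (C/A).
That gives 1 mismatch out of 15 aligned sites, so the Hamming distance is 1.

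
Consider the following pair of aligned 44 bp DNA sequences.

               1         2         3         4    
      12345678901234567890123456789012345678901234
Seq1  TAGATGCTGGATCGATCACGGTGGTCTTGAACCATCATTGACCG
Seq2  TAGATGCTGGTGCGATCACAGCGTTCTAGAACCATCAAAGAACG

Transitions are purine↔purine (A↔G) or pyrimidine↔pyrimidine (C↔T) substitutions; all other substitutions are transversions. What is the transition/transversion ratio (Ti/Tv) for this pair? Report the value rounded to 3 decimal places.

0.286

The sequences differ at positions 11 (A/T, transversion), 12 (T/G, transversion), 20 (G/A, transition), 22 (T/C, transition), 24 (G/T, transversion), 28 (T/A, transversion), 38 (T/A, transversion), 39 (T/A, transversion), 42 (C/A, transversion).
Of the 9 differences, 2 transitions and 7 transversions, so Ti/Tv = 2/7 = 0.286.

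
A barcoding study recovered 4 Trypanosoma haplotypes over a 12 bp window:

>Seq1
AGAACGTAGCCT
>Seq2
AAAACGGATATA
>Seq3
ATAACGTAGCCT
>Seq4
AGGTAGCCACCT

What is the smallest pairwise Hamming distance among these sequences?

1

Pairwise Hamming distances:
  Seq1 vs Seq2: 6
  Seq1 vs Seq3: 1
  Seq1 vs Seq4: 6
  Seq2 vs Seq3: 6
  Seq2 vs Seq4: 10
  Seq3 vs Seq4: 7
The smallest is 1, between Seq1 and Seq3.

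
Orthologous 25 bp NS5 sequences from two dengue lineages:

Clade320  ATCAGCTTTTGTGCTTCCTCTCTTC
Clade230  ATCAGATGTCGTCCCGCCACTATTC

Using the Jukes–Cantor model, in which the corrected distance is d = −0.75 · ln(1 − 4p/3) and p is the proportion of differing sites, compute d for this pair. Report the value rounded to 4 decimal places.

0.4172

Differing sites — 6:C/A; 8:T/G; 10:T/C; 13:G/C; 15:T/C; 16:T/G; 19:T/A; 22:C/A.
p = 8/25 = 0.320000.
d = −0.75 · ln(1 − (4/3)·0.320000) = −0.75 · ln(0.573333) = −0.75 · (-0.556289) = 0.4172.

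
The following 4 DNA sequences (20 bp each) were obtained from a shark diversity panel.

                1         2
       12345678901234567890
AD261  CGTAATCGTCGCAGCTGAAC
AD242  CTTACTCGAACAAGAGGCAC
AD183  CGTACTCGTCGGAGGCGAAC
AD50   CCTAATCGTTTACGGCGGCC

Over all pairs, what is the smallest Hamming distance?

Pairwise Hamming distances:
  AD261 vs AD242: 9
  AD261 vs AD183: 4
  AD261 vs AD50: 9
  AD242 vs AD183: 8
  AD242 vs AD50: 10
  AD183 vs AD50: 8
The smallest is 4, between AD261 and AD183.

4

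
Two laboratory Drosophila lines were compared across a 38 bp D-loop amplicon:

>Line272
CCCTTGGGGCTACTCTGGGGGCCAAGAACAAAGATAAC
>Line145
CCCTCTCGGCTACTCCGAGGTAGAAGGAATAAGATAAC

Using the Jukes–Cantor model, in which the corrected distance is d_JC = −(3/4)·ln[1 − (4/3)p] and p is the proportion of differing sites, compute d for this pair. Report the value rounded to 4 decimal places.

0.3658

Differing sites — 5:T/C; 6:G/T; 7:G/C; 16:T/C; 18:G/A; 21:G/T; 22:C/A; 23:C/G; 27:A/G; 29:C/A; 30:A/T.
p = 11/38 = 0.289474.
d = −0.75 · ln(1 − (4/3)·0.289474) = −0.75 · ln(0.614035) = −0.75 · (-0.487703) = 0.3658.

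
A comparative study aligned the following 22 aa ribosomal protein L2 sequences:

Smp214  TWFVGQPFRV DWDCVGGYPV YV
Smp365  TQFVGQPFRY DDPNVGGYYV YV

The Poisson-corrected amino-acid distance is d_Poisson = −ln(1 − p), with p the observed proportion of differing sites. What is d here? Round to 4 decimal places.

0.3185

The sequences differ at positions 2 (W/Q), 10 (V/Y), 12 (W/D), 13 (D/P), 14 (C/N), 19 (P/Y).
p = 6/22 = 0.272727.
d = −ln(1 − 0.272727) = −ln(0.727273) = 0.3185.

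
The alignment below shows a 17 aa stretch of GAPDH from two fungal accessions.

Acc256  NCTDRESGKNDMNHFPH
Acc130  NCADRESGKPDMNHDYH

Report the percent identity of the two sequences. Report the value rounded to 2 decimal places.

76.47%

Mismatches occur at site 3 (T→A), site 10 (N→P), site 15 (F→D), site 16 (P→Y).
13 of the 17 sites match, so the percent identity is 13/17 × 100 = 76.47%.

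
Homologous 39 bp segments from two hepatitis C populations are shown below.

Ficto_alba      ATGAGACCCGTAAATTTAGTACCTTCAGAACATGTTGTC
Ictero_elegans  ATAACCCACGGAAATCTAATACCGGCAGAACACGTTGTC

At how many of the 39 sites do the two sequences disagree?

10

Mismatches occur at site 3 (G→A), site 5 (G→C), site 6 (A→C), site 8 (C→A), site 11 (T→G), site 16 (T→C), site 19 (G→A), site 24 (T→G), site 25 (T→G), site 33 (T→C).
That gives 10 mismatches out of 39 aligned sites, so the Hamming distance is 10.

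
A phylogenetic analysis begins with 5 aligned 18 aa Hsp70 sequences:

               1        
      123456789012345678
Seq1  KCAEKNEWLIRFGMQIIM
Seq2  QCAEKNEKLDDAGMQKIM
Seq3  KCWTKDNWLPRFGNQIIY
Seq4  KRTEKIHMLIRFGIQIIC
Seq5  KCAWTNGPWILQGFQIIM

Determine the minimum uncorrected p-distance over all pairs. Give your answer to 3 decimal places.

Pairwise Hamming distances:
  Seq1 vs Seq2: 6
  Seq1 vs Seq3: 7
  Seq1 vs Seq4: 7
  Seq1 vs Seq5: 8
  Seq2 vs Seq3: 12
  Seq2 vs Seq4: 12
  Seq2 vs Seq5: 11
  Seq3 vs Seq4: 9
  Seq3 vs Seq5: 12
  Seq4 vs Seq5: 12
The smallest is 6 mismatches, between Seq1 and Seq2; p = 6/18 = 0.333.

0.333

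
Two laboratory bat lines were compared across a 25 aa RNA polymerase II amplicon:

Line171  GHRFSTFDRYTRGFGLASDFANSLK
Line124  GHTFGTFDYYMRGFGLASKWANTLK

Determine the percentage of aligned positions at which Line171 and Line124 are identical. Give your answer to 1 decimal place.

The sequences differ at positions 3 (R/T), 5 (S/G), 9 (R/Y), 11 (T/M), 19 (D/K), 20 (F/W), 23 (S/T).
18 of the 25 sites match, so the percent identity is 18/25 × 100 = 72.0%.

72.0%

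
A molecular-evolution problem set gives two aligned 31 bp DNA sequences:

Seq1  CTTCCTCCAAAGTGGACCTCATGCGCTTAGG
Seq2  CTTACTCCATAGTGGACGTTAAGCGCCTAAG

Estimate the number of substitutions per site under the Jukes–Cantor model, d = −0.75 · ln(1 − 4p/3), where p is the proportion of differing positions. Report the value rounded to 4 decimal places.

0.2687

Differing sites — 4:C/A; 10:A/T; 18:C/G; 20:C/T; 22:T/A; 27:T/C; 30:G/A.
p = 7/31 = 0.225806.
d = −0.75 · ln(1 − (4/3)·0.225806) = −0.75 · ln(0.698925) = −0.75 · (-0.358212) = 0.2687.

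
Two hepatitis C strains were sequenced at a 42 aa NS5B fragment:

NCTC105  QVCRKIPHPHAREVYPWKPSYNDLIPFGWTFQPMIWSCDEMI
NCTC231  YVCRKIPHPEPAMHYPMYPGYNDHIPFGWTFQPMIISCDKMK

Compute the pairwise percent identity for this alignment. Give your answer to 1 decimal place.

69.0%

Differing sites — 1:Q/Y; 10:H/E; 11:A/P; 12:R/A; 13:E/M; 14:V/H; 17:W/M; 18:K/Y; 20:S/G; 24:L/H; 36:W/I; 40:E/K; 42:I/K.
29 of the 42 sites match, so the percent identity is 29/42 × 100 = 69.0%.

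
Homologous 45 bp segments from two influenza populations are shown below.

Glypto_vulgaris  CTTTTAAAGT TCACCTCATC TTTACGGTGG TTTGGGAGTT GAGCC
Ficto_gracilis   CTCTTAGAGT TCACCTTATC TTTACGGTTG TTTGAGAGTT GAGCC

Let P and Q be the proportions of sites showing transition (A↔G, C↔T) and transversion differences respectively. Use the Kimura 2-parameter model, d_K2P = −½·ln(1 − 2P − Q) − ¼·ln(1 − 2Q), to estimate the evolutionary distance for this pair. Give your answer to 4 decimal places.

0.1229

Differing sites — 3:T/C (Ti); 7:A/G (Ti); 17:C/T (Ti); 29:G/T (Tv); 35:G/A (Ti).
Of the 5 differences, 4 transitions and 1 transversion over 45 sites: P = 4/45 = 0.088889, Q = 1/45 = 0.022222.
d = −0.5·ln(0.800000) − 0.25·ln(0.955556) = −0.5·(-0.223144) − 0.25·(-0.045462) = 0.1229.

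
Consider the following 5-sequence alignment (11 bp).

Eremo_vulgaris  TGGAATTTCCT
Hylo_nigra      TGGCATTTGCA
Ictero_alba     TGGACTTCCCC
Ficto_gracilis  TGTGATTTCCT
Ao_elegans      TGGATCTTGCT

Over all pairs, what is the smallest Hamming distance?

Pairwise Hamming distances:
  Eremo_vulgaris vs Hylo_nigra: 3
  Eremo_vulgaris vs Ictero_alba: 3
  Eremo_vulgaris vs Ficto_gracilis: 2
  Eremo_vulgaris vs Ao_elegans: 3
  Hylo_nigra vs Ictero_alba: 5
  Hylo_nigra vs Ficto_gracilis: 4
  Hylo_nigra vs Ao_elegans: 4
  Ictero_alba vs Ficto_gracilis: 5
  Ictero_alba vs Ao_elegans: 5
  Ficto_gracilis vs Ao_elegans: 5
The smallest is 2, between Eremo_vulgaris and Ficto_gracilis.

2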